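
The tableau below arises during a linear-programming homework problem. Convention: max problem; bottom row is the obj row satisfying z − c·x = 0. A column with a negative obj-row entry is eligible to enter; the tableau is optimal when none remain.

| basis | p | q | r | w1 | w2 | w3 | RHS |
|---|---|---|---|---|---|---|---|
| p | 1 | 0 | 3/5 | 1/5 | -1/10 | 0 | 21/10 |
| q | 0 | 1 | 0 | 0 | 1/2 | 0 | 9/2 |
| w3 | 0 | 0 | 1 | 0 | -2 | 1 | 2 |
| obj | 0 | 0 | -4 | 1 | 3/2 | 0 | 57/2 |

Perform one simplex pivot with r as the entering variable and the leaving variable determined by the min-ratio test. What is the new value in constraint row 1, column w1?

1/5

Ratio test on column r — row 1: (21/10)/(3/5) = 7/2; row 2: entry 0 ≤ 0; row 3: 2/1 = 2. Minimum is 2 at row 3 (w3 leaves); pivot element 1.
Divide row 3 by 1; eliminate column r from the other rows.
Row 1 update in column w1: 1/5 − (3/5)·0 = 1/5.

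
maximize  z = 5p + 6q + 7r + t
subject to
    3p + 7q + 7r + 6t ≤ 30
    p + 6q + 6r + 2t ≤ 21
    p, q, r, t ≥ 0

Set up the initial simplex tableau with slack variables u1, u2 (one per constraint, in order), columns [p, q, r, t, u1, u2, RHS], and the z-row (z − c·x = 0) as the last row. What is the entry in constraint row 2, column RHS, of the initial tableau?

The RHS of constraint 2 is b_2 = 21.

21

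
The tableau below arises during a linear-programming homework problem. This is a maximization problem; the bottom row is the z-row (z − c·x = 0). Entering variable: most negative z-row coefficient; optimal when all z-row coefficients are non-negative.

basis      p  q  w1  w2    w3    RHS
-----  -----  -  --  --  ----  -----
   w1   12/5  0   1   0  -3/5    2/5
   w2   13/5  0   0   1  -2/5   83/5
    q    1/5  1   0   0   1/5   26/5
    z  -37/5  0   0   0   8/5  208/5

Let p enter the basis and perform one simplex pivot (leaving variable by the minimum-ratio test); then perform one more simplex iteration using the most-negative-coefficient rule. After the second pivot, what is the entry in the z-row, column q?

1

Ratio test on column p — row 1: (2/5)/(12/5) = 1/6; row 2: (83/5)/(13/5) = 83/13; row 3: (26/5)/(1/5) = 26. Minimum is 1/6 at row 1 (w1 leaves); pivot element 12/5.
Divide row 1 by 12/5; eliminate column p from the other rows.
Second iteration: most negative z-row entry is -1/4 in column w3, so w3 enters.
Ratio test on column w3 — row 1: entry -1/4 ≤ 0; row 2: (97/6)/(1/4) = 194/3; row 3: (31/6)/(1/4) = 62/3. Minimum is 62/3 at row 3 (q leaves); pivot element 1/4.
Divide row 3 by 1/4; eliminate column w3 from the other rows.
After both pivots, the entry at the z-row, column q is 1.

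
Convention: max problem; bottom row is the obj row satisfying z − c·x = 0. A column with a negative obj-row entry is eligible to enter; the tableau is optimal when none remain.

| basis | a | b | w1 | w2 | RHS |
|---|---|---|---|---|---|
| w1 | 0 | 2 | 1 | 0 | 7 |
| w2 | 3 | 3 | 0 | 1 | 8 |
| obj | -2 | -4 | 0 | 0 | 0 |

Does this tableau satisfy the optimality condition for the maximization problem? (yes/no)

no

The obj-row has a negative entry -4 in column b, so it is not optimal.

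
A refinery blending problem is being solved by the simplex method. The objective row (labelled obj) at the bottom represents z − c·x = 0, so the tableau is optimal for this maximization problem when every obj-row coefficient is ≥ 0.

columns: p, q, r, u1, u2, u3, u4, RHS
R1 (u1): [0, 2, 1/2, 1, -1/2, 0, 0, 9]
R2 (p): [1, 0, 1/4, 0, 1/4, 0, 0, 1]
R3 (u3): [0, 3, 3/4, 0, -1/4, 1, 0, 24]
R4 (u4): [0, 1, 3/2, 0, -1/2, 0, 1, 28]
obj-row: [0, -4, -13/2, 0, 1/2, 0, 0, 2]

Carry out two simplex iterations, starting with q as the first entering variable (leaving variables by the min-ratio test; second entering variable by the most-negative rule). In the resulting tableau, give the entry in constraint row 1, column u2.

-1/2

Ratio test on column q — row 1: 9/2 = 9/2; row 2: entry 0 ≤ 0; row 3: 24/3 = 8; row 4: 28/1 = 28. Minimum is 9/2 at row 1 (u1 leaves); pivot element 2.
Divide row 1 by 2; eliminate column q from the other rows.
Second iteration: most negative obj-row entry is -11/2 in column r, so r enters.
Ratio test on column r — row 1: (9/2)/(1/4) = 18; row 2: 1/(1/4) = 4; row 3: entry 0 ≤ 0; row 4: (47/2)/(5/4) = 94/5. Minimum is 4 at row 2 (p leaves); pivot element 1/4.
Divide row 2 by 1/4; eliminate column r from the other rows.
After both pivots, the entry at constraint row 1, column u2 is -1/2.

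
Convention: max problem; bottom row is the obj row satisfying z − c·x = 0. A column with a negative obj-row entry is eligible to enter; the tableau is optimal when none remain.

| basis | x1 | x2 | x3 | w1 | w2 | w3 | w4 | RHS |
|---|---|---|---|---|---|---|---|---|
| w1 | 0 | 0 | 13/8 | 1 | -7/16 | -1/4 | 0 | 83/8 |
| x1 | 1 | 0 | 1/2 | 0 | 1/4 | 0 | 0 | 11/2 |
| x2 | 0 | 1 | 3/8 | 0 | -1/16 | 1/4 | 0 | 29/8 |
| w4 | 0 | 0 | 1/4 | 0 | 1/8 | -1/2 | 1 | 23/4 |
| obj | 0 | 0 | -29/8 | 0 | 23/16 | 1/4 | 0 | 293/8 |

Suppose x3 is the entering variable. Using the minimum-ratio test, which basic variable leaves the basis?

Column x3 entries and ratios — w1: (83/8)/(13/8) = 83/13; x1: (11/2)/(1/2) = 11; x2: (29/8)/(3/8) = 29/3; w4: (23/4)/(1/4) = 23.
Smallest ratio is 83/13 in the row of w1, so w1 leaves.

w1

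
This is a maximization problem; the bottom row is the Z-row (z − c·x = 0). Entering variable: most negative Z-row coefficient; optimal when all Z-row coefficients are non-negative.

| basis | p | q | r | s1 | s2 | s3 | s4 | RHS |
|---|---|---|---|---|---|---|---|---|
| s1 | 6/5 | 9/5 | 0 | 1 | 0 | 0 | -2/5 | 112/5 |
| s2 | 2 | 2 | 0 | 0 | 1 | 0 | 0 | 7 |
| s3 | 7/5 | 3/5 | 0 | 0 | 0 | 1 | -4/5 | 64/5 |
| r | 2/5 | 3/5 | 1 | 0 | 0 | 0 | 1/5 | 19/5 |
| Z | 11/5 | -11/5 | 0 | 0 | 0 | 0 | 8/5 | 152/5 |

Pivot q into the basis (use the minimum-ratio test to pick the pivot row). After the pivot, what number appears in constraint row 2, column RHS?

Ratio test on column q — row 1: (112/5)/(9/5) = 112/9; row 2: 7/2 = 7/2; row 3: (64/5)/(3/5) = 64/3; row 4: (19/5)/(3/5) = 19/3. Minimum is 7/2 at row 2 (s2 leaves); pivot element 2.
Divide row 2 by 2; eliminate column q from the other rows.
In the new row 2, the RHS entry is the old entry divided by the pivot: 7/2 = 7/2.

7/2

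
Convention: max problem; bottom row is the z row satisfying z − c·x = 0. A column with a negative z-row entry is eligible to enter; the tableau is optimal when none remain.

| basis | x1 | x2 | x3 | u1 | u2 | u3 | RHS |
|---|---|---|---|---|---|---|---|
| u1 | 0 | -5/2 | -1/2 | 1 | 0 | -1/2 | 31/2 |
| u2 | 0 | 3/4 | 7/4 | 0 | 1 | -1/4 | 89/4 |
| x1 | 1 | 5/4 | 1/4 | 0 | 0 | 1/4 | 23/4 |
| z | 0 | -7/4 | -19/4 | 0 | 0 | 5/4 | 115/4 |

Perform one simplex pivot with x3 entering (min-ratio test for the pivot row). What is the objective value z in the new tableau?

Ratio test on column x3 — row 1: entry -1/2 ≤ 0; row 2: (89/4)/(7/4) = 89/7; row 3: (23/4)/(1/4) = 23. Minimum is 89/7 at row 2 (u2 leaves); pivot element 7/4.
Pivot on row 2; the z-row RHS becomes 115/4 − (-19/4)·(89/7) = 624/7.

624/7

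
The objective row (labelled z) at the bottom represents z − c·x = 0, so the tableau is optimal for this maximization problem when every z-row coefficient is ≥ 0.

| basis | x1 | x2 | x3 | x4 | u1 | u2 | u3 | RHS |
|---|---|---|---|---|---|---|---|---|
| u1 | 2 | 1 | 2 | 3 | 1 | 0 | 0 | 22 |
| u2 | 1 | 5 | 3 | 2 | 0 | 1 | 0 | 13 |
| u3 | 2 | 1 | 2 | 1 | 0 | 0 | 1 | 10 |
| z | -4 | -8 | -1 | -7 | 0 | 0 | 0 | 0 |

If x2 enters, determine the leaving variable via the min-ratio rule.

u2

Column x2 entries and ratios — u1: 22/1 = 22; u2: 13/5 = 13/5; u3: 10/1 = 10.
Smallest ratio is 13/5 in the row of u2, so u2 leaves.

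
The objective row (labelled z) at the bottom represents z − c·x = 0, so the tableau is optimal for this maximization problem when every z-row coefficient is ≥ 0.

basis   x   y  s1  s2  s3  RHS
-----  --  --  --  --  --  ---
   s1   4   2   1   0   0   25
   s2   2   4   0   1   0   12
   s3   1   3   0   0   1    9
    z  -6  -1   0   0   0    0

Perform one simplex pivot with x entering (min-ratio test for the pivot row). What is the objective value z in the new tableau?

Ratio test on column x — row 1: 25/4 = 25/4; row 2: 12/2 = 6; row 3: 9/1 = 9. Minimum is 6 at row 2 (s2 leaves); pivot element 2.
Pivot on row 2; the z-row RHS becomes 0 − (-6)·6 = 36.

36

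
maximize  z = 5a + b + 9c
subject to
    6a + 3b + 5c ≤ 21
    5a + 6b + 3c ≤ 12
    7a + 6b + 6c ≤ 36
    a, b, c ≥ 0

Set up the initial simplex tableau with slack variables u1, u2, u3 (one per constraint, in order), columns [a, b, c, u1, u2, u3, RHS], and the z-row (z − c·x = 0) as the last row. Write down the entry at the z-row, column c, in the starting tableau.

-9

The z-row carries the negated objective coefficients: the c entry is -9.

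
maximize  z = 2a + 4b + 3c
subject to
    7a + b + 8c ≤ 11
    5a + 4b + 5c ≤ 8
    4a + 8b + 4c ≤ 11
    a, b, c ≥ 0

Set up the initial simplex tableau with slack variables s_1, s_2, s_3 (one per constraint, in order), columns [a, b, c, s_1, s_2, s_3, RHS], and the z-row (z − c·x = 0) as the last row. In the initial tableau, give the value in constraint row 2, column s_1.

0

Slack s_1 belongs to constraint 1; its column is the unit vector e_1, so the entry in row 2 is 0.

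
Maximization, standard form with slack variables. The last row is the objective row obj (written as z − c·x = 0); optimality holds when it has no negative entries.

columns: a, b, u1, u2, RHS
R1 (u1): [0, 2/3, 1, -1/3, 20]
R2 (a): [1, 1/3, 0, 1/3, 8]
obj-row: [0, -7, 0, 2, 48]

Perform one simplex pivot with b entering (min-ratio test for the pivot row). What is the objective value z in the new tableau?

216

Ratio test on column b — row 1: 20/(2/3) = 30; row 2: 8/(1/3) = 24. Minimum is 24 at row 2 (a leaves); pivot element 1/3.
Pivot on row 2; the obj-row RHS becomes 48 − (-7)·24 = 216.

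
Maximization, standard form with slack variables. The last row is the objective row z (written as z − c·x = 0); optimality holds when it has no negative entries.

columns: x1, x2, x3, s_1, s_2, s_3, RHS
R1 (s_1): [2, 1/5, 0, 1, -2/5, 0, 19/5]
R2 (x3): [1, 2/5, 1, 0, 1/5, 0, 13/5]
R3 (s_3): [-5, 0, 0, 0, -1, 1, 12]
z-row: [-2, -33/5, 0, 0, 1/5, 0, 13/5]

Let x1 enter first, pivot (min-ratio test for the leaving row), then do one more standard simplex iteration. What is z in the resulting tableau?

64/3

Ratio test on column x1 — row 1: (19/5)/2 = 19/10; row 2: (13/5)/1 = 13/5; row 3: entry -5 ≤ 0. Minimum is 19/10 at row 1 (s_1 leaves); pivot element 2.
Pivot on row 1; the z-row RHS becomes 13/5 − (-2)·(19/10) = 32/5.
Next entering variable (most negative z-row entry -32/5): x2.
Ratio test on column x2 — row 1: (19/10)/(1/10) = 19; row 2: (7/10)/(3/10) = 7/3; row 3: (43/2)/(1/2) = 43. Minimum is 7/3 at row 2 (x3 leaves); pivot element 3/10.
After the second pivot the z-row RHS is 32/5 − (-32/5)·(7/3) = 64/3.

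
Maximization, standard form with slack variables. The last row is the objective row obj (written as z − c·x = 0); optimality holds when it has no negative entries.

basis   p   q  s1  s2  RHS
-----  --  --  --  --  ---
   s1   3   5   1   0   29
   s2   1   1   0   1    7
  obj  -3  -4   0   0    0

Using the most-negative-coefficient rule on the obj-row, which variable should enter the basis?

q

Negative obj-row entries: p: -3, q: -4.
The most negative is -4 in column q, so q enters.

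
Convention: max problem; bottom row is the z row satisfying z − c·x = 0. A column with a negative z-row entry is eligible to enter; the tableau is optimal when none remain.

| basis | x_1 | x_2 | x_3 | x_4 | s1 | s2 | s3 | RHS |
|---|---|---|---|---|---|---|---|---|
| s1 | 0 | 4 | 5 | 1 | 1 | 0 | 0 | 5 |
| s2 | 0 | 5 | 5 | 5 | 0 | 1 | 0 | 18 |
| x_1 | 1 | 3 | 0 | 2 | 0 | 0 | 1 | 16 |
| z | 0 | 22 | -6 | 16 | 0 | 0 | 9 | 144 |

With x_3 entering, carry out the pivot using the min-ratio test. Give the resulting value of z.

Ratio test on column x_3 — row 1: 5/5 = 1; row 2: 18/5 = 18/5; row 3: entry 0 ≤ 0. Minimum is 1 at row 1 (s1 leaves); pivot element 5.
Pivot on row 1; the z-row RHS becomes 144 − (-6)·1 = 150.

150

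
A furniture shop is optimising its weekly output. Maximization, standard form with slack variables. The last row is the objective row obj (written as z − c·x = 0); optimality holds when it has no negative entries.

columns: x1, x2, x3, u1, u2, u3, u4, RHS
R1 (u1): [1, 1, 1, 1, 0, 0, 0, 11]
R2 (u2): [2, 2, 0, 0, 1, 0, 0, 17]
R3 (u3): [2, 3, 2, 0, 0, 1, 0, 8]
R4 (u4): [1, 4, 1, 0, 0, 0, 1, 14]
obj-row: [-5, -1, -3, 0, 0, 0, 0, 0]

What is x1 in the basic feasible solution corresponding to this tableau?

0

x1 is not in the basis, so in the current basic feasible solution x1 = 0.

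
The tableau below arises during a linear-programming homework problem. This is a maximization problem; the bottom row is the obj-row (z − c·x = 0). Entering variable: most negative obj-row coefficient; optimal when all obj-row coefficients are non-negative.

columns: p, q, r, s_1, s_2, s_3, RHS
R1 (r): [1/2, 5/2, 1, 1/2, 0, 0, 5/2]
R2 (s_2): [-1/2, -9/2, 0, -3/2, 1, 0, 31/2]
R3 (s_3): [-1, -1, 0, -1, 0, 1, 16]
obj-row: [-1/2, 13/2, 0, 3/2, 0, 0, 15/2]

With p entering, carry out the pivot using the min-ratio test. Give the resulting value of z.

Ratio test on column p — row 1: (5/2)/(1/2) = 5; row 2: entry -1/2 ≤ 0; row 3: entry -1 ≤ 0. Minimum is 5 at row 1 (r leaves); pivot element 1/2.
Pivot on row 1; the obj-row RHS becomes 15/2 − (-1/2)·5 = 10.

10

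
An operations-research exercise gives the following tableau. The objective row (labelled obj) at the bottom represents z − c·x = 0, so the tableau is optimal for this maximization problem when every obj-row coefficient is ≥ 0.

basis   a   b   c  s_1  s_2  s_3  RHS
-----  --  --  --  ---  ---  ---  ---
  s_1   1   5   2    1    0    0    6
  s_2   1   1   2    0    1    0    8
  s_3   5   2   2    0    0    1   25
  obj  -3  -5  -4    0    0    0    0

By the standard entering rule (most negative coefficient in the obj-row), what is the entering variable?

b

Negative obj-row entries: a: -3, b: -5, c: -4.
The most negative is -5 in column b, so b enters.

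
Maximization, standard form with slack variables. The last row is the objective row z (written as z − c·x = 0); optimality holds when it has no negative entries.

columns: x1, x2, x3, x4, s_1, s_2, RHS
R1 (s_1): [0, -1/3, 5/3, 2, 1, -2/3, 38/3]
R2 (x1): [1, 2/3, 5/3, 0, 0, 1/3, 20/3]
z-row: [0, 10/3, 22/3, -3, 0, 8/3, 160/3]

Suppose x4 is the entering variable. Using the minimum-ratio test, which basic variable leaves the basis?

s_1

Column x4 entries and ratios — s_1: (38/3)/2 = 19/3; x1: 0 ≤ 0, skip.
Smallest ratio is 19/3 in the row of s_1, so s_1 leaves.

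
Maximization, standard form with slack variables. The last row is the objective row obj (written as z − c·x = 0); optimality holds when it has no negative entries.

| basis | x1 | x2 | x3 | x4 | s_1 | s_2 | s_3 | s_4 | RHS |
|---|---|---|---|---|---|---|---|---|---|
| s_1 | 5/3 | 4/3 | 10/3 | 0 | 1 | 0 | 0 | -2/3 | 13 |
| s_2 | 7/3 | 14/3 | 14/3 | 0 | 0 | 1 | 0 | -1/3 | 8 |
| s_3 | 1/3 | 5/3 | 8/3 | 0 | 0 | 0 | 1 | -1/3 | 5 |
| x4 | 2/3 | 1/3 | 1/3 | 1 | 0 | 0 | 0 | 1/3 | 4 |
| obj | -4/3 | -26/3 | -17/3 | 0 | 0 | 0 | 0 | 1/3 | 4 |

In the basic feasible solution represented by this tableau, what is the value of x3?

x3 is not in the basis, so in the current basic feasible solution x3 = 0.

0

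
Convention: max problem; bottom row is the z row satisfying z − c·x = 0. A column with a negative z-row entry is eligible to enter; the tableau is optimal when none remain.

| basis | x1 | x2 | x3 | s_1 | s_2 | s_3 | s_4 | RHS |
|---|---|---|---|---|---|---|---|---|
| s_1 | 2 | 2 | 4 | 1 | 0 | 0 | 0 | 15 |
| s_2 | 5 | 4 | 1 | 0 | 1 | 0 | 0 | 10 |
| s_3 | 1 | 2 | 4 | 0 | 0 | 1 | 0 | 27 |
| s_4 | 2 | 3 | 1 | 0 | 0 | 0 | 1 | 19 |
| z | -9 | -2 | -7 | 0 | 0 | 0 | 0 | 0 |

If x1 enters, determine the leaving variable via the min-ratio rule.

Column x1 entries and ratios — s_1: 15/2 = 15/2; s_2: 10/5 = 2; s_3: 27/1 = 27; s_4: 19/2 = 19/2.
Smallest ratio is 2 in the row of s_2, so s_2 leaves.

s_2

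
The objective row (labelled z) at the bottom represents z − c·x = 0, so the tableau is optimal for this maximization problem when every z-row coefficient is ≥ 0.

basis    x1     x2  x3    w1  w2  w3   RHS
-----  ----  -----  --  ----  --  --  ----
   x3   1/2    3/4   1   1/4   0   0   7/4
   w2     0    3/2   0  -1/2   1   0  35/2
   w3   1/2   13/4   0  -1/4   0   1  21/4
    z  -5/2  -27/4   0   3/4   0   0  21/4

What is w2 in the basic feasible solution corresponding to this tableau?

w2 is basic (row 2); its value is the RHS of that row, 35/2.

35/2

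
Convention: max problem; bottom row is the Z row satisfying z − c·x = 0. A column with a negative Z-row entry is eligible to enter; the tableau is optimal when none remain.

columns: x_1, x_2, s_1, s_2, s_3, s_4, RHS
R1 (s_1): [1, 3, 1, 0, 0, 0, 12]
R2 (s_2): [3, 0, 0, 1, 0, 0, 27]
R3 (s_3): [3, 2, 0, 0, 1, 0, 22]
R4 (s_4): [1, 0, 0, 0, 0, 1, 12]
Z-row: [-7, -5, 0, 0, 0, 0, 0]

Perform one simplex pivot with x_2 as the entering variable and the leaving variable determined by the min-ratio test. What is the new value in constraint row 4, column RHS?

12

Ratio test on column x_2 — row 1: 12/3 = 4; row 2: entry 0 ≤ 0; row 3: 22/2 = 11; row 4: entry 0 ≤ 0. Minimum is 4 at row 1 (s_1 leaves); pivot element 3.
Divide row 1 by 3; eliminate column x_2 from the other rows.
Row 4 update in column RHS: 12 − 0·4 = 12.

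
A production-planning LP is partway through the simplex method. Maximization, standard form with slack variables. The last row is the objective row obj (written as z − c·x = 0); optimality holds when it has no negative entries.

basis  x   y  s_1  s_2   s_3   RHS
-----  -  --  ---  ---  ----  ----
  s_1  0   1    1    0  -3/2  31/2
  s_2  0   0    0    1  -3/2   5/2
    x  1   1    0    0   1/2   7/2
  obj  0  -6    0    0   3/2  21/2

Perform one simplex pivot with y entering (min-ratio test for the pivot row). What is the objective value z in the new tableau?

63/2

Ratio test on column y — row 1: (31/2)/1 = 31/2; row 2: entry 0 ≤ 0; row 3: (7/2)/1 = 7/2. Minimum is 7/2 at row 3 (x leaves); pivot element 1.
Pivot on row 3; the obj-row RHS becomes 21/2 − (-6)·(7/2) = 63/2.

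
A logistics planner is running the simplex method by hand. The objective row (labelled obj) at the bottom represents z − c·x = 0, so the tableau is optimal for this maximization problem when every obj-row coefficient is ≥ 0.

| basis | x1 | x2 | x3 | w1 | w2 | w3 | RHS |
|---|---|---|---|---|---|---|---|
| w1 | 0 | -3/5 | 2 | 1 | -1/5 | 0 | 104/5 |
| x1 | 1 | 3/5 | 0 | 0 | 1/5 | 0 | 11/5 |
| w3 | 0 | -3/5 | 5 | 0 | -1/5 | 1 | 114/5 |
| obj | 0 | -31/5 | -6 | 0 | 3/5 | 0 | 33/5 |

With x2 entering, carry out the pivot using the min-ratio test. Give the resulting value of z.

88/3

Ratio test on column x2 — row 1: entry -3/5 ≤ 0; row 2: (11/5)/(3/5) = 11/3; row 3: entry -3/5 ≤ 0. Minimum is 11/3 at row 2 (x1 leaves); pivot element 3/5.
Pivot on row 2; the obj-row RHS becomes 33/5 − (-31/5)·(11/3) = 88/3.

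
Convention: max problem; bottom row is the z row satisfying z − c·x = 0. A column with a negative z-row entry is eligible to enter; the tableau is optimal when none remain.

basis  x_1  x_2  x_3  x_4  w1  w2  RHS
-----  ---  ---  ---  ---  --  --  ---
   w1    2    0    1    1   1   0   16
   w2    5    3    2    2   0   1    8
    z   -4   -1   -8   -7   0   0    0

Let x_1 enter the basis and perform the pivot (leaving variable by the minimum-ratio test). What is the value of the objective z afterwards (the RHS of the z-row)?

Ratio test on column x_1 — row 1: 16/2 = 8; row 2: 8/5 = 8/5. Minimum is 8/5 at row 2 (w2 leaves); pivot element 5.
Pivot on row 2; the z-row RHS becomes 0 − (-4)·(8/5) = 32/5.

32/5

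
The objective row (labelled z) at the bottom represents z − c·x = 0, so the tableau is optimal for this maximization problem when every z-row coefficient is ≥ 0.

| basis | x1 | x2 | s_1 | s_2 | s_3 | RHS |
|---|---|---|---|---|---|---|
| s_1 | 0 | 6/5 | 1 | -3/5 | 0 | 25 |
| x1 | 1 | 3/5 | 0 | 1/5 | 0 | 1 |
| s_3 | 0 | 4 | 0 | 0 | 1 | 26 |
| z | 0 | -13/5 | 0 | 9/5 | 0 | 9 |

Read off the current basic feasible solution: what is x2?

0

x2 is not in the basis, so in the current basic feasible solution x2 = 0.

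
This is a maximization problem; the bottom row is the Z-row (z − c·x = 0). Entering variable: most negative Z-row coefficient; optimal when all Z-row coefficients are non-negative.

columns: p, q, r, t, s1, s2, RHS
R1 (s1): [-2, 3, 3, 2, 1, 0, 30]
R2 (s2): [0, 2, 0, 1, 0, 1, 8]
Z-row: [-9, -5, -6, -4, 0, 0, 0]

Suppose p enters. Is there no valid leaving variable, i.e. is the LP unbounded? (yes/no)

Every constraint-row entry in column p is ≤ 0, so increasing p is unbounded.

yes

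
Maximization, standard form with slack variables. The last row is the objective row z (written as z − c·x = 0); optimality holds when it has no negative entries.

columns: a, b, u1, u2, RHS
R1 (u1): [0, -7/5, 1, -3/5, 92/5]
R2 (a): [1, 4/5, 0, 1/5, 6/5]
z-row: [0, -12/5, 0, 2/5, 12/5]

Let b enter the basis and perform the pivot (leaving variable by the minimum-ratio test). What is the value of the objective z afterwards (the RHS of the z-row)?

Ratio test on column b — row 1: entry -7/5 ≤ 0; row 2: (6/5)/(4/5) = 3/2. Minimum is 3/2 at row 2 (a leaves); pivot element 4/5.
Pivot on row 2; the z-row RHS becomes 12/5 − (-12/5)·(3/2) = 6.

6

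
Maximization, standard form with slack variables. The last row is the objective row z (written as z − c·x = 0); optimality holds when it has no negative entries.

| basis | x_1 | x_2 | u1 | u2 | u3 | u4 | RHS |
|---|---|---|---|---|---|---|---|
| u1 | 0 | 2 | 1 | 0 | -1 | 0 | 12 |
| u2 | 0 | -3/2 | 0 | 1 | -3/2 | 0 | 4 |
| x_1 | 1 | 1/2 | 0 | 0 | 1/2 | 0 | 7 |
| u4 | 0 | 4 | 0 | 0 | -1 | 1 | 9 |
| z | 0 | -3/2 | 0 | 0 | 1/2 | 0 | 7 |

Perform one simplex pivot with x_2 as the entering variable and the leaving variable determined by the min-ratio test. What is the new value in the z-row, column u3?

1/8

Ratio test on column x_2 — row 1: 12/2 = 6; row 2: entry -3/2 ≤ 0; row 3: 7/(1/2) = 14; row 4: 9/4 = 9/4. Minimum is 9/4 at row 4 (u4 leaves); pivot element 4.
Divide row 4 by 4; eliminate column x_2 from the other rows.
z-row update in column u3: 1/2 − (-3/2)·(-1/4) = 1/8.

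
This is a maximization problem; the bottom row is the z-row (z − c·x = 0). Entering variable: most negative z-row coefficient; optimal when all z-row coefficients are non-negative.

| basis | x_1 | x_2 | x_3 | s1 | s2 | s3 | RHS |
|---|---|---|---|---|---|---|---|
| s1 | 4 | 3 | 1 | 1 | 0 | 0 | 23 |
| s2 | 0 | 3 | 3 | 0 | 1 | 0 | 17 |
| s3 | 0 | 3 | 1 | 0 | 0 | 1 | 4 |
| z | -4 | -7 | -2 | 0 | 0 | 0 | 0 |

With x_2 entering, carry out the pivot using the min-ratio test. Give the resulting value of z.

28/3

Ratio test on column x_2 — row 1: 23/3 = 23/3; row 2: 17/3 = 17/3; row 3: 4/3 = 4/3. Minimum is 4/3 at row 3 (s3 leaves); pivot element 3.
Pivot on row 3; the z-row RHS becomes 0 − (-7)·(4/3) = 28/3.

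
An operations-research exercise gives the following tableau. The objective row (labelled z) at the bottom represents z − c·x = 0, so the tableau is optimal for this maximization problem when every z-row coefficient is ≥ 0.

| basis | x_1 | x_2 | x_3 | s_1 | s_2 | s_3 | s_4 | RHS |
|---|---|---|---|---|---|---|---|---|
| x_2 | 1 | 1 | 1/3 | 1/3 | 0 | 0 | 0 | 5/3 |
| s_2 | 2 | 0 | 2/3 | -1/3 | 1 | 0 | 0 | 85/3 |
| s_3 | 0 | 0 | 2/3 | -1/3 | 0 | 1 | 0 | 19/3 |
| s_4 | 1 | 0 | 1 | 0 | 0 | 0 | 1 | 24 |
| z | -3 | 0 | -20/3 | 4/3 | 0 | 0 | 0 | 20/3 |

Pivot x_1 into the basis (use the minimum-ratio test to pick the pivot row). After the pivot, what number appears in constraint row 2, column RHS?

25

Ratio test on column x_1 — row 1: (5/3)/1 = 5/3; row 2: (85/3)/2 = 85/6; row 3: entry 0 ≤ 0; row 4: 24/1 = 24. Minimum is 5/3 at row 1 (x_2 leaves); pivot element 1.
Divide row 1 by 1; eliminate column x_1 from the other rows.
Row 2 update in column RHS: 85/3 − 2·(5/3) = 25.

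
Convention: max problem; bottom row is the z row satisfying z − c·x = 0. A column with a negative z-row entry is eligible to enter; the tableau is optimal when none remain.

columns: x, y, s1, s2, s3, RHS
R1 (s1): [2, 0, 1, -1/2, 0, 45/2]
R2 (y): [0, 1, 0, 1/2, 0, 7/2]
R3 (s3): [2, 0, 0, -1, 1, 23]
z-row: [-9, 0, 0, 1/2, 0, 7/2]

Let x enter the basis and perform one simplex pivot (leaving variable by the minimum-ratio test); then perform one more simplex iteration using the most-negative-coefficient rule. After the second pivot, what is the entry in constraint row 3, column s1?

-1

Ratio test on column x — row 1: (45/2)/2 = 45/4; row 2: entry 0 ≤ 0; row 3: 23/2 = 23/2. Minimum is 45/4 at row 1 (s1 leaves); pivot element 2.
Divide row 1 by 2; eliminate column x from the other rows.
Second iteration: most negative z-row entry is -7/4 in column s2, so s2 enters.
Ratio test on column s2 — row 1: entry -1/4 ≤ 0; row 2: (7/2)/(1/2) = 7; row 3: entry -1/2 ≤ 0. Minimum is 7 at row 2 (y leaves); pivot element 1/2.
Divide row 2 by 1/2; eliminate column s2 from the other rows.
After both pivots, the entry at constraint row 3, column s1 is -1.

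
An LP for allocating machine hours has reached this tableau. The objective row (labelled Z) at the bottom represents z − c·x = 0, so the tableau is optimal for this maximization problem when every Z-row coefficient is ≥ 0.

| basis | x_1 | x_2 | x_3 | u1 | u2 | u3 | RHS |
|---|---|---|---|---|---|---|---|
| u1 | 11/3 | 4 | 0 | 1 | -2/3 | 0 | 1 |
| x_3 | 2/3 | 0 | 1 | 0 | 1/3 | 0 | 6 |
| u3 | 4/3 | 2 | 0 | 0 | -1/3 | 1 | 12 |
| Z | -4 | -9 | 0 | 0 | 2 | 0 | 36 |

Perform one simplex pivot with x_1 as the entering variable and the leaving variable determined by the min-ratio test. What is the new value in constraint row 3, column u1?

-4/11

Ratio test on column x_1 — row 1: 1/(11/3) = 3/11; row 2: 6/(2/3) = 9; row 3: 12/(4/3) = 9. Minimum is 3/11 at row 1 (u1 leaves); pivot element 11/3.
Divide row 1 by 11/3; eliminate column x_1 from the other rows.
Row 3 update in column u1: 0 − (4/3)·(3/11) = -4/11.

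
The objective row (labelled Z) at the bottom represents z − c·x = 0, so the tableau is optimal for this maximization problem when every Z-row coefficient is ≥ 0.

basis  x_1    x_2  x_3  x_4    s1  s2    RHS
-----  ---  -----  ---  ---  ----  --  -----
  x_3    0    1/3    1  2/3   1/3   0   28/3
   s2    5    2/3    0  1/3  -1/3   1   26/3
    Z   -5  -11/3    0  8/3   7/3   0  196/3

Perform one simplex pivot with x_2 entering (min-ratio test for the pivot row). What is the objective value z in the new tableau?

113

Ratio test on column x_2 — row 1: (28/3)/(1/3) = 28; row 2: (26/3)/(2/3) = 13. Minimum is 13 at row 2 (s2 leaves); pivot element 2/3.
Pivot on row 2; the Z-row RHS becomes 196/3 − (-11/3)·13 = 113.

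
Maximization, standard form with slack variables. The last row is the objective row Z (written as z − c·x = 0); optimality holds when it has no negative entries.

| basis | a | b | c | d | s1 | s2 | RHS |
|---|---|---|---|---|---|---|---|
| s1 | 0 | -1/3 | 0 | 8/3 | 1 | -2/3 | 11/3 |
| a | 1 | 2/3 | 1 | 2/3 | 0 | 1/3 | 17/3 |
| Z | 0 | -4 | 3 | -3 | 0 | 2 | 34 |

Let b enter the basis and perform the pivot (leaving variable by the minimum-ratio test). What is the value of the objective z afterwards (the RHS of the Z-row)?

Ratio test on column b — row 1: entry -1/3 ≤ 0; row 2: (17/3)/(2/3) = 17/2. Minimum is 17/2 at row 2 (a leaves); pivot element 2/3.
Pivot on row 2; the Z-row RHS becomes 34 − (-4)·(17/2) = 68.

68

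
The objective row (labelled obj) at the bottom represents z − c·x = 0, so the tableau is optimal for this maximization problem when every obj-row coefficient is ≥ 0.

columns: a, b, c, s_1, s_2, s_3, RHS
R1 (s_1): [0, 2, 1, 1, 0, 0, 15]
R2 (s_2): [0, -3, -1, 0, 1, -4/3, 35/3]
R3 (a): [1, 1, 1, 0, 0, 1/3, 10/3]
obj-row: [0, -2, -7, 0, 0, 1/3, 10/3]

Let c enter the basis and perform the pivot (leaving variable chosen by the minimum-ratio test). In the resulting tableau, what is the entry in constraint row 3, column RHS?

10/3

Ratio test on column c — row 1: 15/1 = 15; row 2: entry -1 ≤ 0; row 3: (10/3)/1 = 10/3. Minimum is 10/3 at row 3 (a leaves); pivot element 1.
Divide row 3 by 1; eliminate column c from the other rows.
In the new row 3, the RHS entry is the old entry divided by the pivot: (10/3)/1 = 10/3.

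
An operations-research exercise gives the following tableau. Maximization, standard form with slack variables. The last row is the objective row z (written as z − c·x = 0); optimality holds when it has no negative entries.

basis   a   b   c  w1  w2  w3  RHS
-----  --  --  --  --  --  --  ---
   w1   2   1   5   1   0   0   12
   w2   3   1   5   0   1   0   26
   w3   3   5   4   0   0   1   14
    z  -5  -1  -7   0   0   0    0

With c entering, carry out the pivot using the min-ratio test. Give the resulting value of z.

84/5

Ratio test on column c — row 1: 12/5 = 12/5; row 2: 26/5 = 26/5; row 3: 14/4 = 7/2. Minimum is 12/5 at row 1 (w1 leaves); pivot element 5.
Pivot on row 1; the z-row RHS becomes 0 − (-7)·(12/5) = 84/5.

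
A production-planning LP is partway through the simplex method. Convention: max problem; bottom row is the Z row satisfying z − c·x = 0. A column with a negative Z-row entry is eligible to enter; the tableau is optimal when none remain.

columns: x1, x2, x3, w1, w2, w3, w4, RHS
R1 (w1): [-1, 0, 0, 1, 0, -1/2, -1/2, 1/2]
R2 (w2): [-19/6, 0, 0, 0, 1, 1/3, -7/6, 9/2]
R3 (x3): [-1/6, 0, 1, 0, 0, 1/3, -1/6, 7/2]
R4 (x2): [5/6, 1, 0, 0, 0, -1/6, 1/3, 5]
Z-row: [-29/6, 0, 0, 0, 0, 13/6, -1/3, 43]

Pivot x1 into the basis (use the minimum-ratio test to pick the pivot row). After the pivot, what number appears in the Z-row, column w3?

Ratio test on column x1 — row 1: entry -1 ≤ 0; row 2: entry -19/6 ≤ 0; row 3: entry -1/6 ≤ 0; row 4: 5/(5/6) = 6. Minimum is 6 at row 4 (x2 leaves); pivot element 5/6.
Divide row 4 by 5/6; eliminate column x1 from the other rows.
Z-row update in column w3: 13/6 − (-29/6)·(-1/5) = 6/5.

6/5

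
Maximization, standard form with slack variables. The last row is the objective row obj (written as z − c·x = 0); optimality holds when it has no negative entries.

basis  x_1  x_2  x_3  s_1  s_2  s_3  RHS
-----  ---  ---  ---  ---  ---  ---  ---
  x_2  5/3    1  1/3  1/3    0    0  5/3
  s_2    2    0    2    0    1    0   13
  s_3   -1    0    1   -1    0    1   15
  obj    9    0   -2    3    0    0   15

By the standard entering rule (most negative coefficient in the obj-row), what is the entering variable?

Negative obj-row entries: x_3: -2.
The most negative is -2 in column x_3, so x_3 enters.

x_3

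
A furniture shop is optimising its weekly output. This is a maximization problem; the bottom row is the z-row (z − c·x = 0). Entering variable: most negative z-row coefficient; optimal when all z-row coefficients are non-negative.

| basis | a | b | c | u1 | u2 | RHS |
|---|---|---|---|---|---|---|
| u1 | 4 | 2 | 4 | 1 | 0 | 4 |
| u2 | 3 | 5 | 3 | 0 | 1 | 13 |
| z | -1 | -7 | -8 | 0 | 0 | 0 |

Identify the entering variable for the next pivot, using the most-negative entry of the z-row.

Negative z-row entries: a: -1, b: -7, c: -8.
The most negative is -8 in column c, so c enters.

c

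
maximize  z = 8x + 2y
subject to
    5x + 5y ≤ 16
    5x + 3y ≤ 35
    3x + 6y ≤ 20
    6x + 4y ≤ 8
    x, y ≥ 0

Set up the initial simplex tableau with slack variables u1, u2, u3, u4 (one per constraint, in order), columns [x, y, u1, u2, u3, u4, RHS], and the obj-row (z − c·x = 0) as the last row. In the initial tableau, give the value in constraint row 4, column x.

6

Constraint 4 has coefficient 6 on x.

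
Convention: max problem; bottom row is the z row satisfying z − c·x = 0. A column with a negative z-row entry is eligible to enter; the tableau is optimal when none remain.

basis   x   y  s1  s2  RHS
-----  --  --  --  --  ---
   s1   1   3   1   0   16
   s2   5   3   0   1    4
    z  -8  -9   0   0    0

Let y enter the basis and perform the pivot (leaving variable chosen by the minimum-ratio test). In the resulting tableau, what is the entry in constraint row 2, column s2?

Ratio test on column y — row 1: 16/3 = 16/3; row 2: 4/3 = 4/3. Minimum is 4/3 at row 2 (s2 leaves); pivot element 3.
Divide row 2 by 3; eliminate column y from the other rows.
In the new row 2, the s2 entry is the old entry divided by the pivot: 1/3 = 1/3.

1/3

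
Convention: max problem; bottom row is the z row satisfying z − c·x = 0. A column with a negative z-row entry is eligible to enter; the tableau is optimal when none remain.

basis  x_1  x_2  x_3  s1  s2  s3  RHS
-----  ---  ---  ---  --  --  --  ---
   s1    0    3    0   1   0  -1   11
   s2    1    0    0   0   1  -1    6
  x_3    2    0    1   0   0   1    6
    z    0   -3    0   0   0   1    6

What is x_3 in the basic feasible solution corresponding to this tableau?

6

x_3 is basic (row 3); its value is the RHS of that row, 6.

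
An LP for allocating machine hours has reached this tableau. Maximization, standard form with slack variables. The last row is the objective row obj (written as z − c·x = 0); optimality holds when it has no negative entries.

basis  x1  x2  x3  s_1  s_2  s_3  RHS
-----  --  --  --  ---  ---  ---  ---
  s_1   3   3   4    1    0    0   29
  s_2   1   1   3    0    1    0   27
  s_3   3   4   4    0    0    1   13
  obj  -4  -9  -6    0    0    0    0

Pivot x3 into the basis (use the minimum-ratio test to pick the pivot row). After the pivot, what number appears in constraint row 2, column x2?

-2

Ratio test on column x3 — row 1: 29/4 = 29/4; row 2: 27/3 = 9; row 3: 13/4 = 13/4. Minimum is 13/4 at row 3 (s_3 leaves); pivot element 4.
Divide row 3 by 4; eliminate column x3 from the other rows.
Row 2 update in column x2: 1 − 3·1 = -2.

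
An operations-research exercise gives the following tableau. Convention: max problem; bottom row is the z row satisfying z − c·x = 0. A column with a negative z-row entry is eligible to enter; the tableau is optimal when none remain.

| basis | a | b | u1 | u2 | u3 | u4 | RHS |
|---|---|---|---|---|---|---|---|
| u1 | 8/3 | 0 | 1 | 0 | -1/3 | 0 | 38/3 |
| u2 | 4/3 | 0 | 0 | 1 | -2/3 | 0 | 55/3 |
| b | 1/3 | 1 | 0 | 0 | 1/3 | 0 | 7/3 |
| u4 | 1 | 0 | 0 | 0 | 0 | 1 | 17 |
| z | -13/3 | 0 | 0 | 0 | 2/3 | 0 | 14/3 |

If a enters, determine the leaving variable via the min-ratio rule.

u1

Column a entries and ratios — u1: (38/3)/(8/3) = 19/4; u2: (55/3)/(4/3) = 55/4; b: (7/3)/(1/3) = 7; u4: 17/1 = 17.
Smallest ratio is 19/4 in the row of u1, so u1 leaves.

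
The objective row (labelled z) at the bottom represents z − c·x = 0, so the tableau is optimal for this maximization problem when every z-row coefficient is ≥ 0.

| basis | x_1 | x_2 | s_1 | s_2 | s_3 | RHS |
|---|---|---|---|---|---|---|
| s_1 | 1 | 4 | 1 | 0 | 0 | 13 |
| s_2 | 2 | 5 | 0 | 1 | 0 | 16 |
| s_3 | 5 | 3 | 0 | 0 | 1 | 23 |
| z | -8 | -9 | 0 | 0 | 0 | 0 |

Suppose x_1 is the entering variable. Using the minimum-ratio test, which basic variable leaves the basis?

Column x_1 entries and ratios — s_1: 13/1 = 13; s_2: 16/2 = 8; s_3: 23/5 = 23/5.
Smallest ratio is 23/5 in the row of s_3, so s_3 leaves.

s_3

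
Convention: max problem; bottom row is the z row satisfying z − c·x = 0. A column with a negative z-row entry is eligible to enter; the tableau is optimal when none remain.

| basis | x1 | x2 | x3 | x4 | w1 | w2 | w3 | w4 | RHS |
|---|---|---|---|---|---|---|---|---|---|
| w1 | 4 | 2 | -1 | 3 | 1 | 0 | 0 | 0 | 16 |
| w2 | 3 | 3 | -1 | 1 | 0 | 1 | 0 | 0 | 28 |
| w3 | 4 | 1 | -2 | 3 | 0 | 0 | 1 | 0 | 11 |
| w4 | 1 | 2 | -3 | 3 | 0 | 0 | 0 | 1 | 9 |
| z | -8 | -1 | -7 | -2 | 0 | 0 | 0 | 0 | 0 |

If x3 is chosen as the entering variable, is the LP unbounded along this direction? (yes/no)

Every constraint-row entry in column x3 is ≤ 0, so increasing x3 is unbounded.

yes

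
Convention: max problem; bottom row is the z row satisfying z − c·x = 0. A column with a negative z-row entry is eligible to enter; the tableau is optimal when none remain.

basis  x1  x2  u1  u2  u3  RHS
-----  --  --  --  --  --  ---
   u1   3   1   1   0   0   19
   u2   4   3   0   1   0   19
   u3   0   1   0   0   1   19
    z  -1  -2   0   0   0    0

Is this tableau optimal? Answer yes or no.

no

The z-row has a negative entry -2 in column x2, so it is not optimal.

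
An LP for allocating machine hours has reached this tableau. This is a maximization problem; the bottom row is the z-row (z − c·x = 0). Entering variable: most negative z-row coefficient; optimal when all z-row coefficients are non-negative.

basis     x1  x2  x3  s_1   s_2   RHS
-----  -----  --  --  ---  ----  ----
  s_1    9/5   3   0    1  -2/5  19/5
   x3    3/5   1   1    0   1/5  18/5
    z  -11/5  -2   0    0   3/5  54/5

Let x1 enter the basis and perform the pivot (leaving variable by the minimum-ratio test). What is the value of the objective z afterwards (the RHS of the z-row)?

Ratio test on column x1 — row 1: (19/5)/(9/5) = 19/9; row 2: (18/5)/(3/5) = 6. Minimum is 19/9 at row 1 (s_1 leaves); pivot element 9/5.
Pivot on row 1; the z-row RHS becomes 54/5 − (-11/5)·(19/9) = 139/9.

139/9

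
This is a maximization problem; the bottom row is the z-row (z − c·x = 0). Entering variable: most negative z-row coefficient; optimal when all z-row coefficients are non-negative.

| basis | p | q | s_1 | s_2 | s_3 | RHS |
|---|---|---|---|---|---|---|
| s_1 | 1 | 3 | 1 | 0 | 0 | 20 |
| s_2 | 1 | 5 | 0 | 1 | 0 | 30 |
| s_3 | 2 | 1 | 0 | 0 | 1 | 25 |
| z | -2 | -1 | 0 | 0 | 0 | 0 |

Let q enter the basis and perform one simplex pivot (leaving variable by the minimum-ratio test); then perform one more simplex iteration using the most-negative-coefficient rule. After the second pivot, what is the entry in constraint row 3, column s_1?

-9/2

Ratio test on column q — row 1: 20/3 = 20/3; row 2: 30/5 = 6; row 3: 25/1 = 25. Minimum is 6 at row 2 (s_2 leaves); pivot element 5.
Divide row 2 by 5; eliminate column q from the other rows.
Second iteration: most negative z-row entry is -9/5 in column p, so p enters.
Ratio test on column p — row 1: 2/(2/5) = 5; row 2: 6/(1/5) = 30; row 3: 19/(9/5) = 95/9. Minimum is 5 at row 1 (s_1 leaves); pivot element 2/5.
Divide row 1 by 2/5; eliminate column p from the other rows.
After both pivots, the entry at constraint row 3, column s_1 is -9/2.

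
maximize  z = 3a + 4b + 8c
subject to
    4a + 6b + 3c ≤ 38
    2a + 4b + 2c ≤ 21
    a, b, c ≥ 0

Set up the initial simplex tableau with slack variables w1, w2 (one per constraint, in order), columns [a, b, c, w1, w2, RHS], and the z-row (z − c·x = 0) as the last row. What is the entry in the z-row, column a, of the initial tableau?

The z-row carries the negated objective coefficients: the a entry is -3.

-3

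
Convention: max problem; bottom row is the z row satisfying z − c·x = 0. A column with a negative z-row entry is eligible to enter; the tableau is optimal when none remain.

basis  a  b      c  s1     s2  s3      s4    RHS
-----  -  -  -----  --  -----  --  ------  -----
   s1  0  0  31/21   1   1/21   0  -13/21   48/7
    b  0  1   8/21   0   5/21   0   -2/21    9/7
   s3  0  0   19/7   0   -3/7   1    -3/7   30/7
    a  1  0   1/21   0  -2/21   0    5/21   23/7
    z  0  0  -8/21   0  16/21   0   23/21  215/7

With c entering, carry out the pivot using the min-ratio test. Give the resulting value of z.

595/19

Ratio test on column c — row 1: (48/7)/(31/21) = 144/31; row 2: (9/7)/(8/21) = 27/8; row 3: (30/7)/(19/7) = 30/19; row 4: (23/7)/(1/21) = 69. Minimum is 30/19 at row 3 (s3 leaves); pivot element 19/7.
Pivot on row 3; the z-row RHS becomes 215/7 − (-8/21)·(30/19) = 595/19.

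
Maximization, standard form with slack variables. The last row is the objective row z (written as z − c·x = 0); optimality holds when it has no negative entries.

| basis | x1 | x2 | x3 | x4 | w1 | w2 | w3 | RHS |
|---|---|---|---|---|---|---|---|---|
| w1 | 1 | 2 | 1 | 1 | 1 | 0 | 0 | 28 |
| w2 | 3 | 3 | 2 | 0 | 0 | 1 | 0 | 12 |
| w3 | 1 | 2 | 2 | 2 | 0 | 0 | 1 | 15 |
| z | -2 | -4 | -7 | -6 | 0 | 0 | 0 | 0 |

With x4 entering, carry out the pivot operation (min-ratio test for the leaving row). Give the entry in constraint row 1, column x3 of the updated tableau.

Ratio test on column x4 — row 1: 28/1 = 28; row 2: entry 0 ≤ 0; row 3: 15/2 = 15/2. Minimum is 15/2 at row 3 (w3 leaves); pivot element 2.
Divide row 3 by 2; eliminate column x4 from the other rows.
Row 1 update in column x3: 1 − 1·1 = 0.

0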